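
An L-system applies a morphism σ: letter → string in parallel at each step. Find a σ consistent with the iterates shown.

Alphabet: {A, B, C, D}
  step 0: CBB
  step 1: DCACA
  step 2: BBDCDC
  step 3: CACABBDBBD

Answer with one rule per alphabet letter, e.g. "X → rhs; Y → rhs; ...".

A->C, B->CA, C->D, D->BB

  step 2 ⇒ step 3: BBDCDC ⇒ CA·CA·BB·D·BB·D
    B ↦ CA
    C ↦ D
    D ↦ BB
  step 1 ⇒ step 2: DCACA ⇒ BB·D·C·D·C
    A ↦ C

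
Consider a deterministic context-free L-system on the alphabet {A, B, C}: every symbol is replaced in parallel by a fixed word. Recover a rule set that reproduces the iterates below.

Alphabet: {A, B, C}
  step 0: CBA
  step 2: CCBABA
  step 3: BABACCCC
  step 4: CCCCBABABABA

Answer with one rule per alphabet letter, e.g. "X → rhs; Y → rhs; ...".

A->C, B->C, C->BA

  step 3 ⇒ step 4: BABACCCC ⇒ C·C·C·C·BA·BA·BA·BA
    A ↦ C
    B ↦ C
    C ↦ BA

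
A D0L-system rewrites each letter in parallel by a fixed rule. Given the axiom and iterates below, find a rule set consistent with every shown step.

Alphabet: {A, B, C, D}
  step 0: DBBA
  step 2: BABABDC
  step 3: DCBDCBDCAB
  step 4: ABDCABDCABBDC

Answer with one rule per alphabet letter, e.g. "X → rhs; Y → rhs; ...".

  step 3 ⇒ step 4: DCBDCBDCAB ⇒ A·B·DC·A·B·DC·A·B·B·DC
    A ↦ B
    B ↦ DC
    C ↦ B
    D ↦ A

A->B, B->DC, C->B, D->A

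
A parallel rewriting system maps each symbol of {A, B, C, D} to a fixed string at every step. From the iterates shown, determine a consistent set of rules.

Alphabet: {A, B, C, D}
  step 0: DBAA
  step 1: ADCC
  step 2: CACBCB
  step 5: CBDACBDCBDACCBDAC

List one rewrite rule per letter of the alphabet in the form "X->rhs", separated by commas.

A->C, B->D, C->CB, D->A

  step 1 ⇒ step 2: ADCC ⇒ C·A·CB·CB
    A ↦ C
    C ↦ CB
    D ↦ A
  step 0 ⇒ step 1: DBAA ⇒ A·D·C·C
    B ↦ D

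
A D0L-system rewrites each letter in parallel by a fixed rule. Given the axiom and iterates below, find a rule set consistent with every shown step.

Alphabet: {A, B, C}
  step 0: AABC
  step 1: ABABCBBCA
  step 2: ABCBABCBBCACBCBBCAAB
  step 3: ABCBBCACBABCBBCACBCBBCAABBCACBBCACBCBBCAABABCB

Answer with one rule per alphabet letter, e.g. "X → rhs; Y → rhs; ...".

  step 2 ⇒ step 3: ABCBABCBBCACBCBBCAAB ⇒ AB·CB·BCA·CB·AB·CB·BCA·CB·CB·BCA·AB·BCA·CB·BCA·CB·CB·BCA·AB·AB·CB
    A ↦ AB
    B ↦ CB
    C ↦ BCA

A->AB, B->CB, C->BCA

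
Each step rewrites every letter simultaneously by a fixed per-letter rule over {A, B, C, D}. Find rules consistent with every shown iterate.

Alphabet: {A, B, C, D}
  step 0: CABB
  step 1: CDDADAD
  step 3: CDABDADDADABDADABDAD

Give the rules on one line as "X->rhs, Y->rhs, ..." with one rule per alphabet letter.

A->D, B->AD, C->CD, D->AB

  step 0 ⇒ step 1: CABB ⇒ CD·D·AD·AD
    A ↦ D
    B ↦ AD
    C ↦ CD
    D ↦ AB  (constrained at step 1)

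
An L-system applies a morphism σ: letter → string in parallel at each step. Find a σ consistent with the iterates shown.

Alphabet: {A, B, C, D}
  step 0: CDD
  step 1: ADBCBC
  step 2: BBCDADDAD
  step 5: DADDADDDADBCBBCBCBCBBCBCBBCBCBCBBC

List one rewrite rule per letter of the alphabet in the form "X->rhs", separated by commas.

  step 1 ⇒ step 2: ADBCBC ⇒ B·BC·D·AD·D·AD
    A ↦ B
    B ↦ D
    C ↦ AD
    D ↦ BC

A->B, B->D, C->AD, D->BC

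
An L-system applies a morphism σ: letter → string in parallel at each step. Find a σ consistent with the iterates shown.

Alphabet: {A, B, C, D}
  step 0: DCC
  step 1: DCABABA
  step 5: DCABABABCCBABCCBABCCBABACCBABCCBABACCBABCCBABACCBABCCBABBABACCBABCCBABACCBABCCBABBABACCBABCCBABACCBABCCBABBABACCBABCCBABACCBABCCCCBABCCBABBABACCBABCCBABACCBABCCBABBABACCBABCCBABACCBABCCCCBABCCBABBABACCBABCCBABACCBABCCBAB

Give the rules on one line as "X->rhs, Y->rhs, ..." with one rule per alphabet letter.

A->BAB, B->CC, C->BA, D->DCA

  step 0 ⇒ step 1: DCC ⇒ DCA·BA·BA
    C ↦ BA
    D ↦ DCA
    A ↦ BAB  (constrained at step 1)
    B ↦ CC  (constrained at step 1)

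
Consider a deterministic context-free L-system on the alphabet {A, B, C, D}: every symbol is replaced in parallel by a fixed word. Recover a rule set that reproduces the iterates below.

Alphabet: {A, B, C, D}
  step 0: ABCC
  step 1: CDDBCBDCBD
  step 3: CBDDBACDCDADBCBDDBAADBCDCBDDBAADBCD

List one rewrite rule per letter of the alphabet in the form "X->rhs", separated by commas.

  step 0 ⇒ step 1: ABCC ⇒ CD·DB·CBD·CBD
    A ↦ CD
    B ↦ DB
    C ↦ CBD
    D ↦ A  (constrained at step 1)

A->CD, B->DB, C->CBD, D->A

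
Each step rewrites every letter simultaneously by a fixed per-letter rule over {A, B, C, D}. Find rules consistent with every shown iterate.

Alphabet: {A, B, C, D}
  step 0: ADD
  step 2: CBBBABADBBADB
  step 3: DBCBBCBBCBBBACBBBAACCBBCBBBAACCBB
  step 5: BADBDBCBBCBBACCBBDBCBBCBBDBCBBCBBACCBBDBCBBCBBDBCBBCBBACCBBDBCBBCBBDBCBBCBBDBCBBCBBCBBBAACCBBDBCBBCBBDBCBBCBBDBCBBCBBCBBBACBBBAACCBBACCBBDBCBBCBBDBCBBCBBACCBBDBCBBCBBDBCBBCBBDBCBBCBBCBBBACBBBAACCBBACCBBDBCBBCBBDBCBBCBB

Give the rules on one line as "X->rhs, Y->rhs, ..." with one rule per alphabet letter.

  step 2 ⇒ step 3: CBBBABADBBADB ⇒ DB·CBB·CBB·CBB·BA·CBB·BA·AC·CBB·CBB·BA·AC·CBB
    A ↦ BA
    B ↦ CBB
    C ↦ DB
    D ↦ AC

A->BA, B->CBB, C->DB, D->AC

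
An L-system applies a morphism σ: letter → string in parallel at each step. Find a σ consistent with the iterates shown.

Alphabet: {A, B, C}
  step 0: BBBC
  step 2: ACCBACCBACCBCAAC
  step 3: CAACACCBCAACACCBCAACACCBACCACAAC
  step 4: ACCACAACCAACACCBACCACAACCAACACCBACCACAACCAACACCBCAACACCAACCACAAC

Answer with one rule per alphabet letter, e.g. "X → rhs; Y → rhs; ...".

  step 3 ⇒ step 4: CAACACCBCAACACCBCAACACCBACCACAAC ⇒ AC·CA·CA·AC·CA·AC·AC·CB·AC·CA·CA·AC·CA·AC·AC·CB·AC·CA·CA·AC·CA·AC·AC·CB·CA·AC·AC·CA·AC·CA·CA·AC
    A ↦ CA
    B ↦ CB
    C ↦ AC

A->CA, B->CB, C->AC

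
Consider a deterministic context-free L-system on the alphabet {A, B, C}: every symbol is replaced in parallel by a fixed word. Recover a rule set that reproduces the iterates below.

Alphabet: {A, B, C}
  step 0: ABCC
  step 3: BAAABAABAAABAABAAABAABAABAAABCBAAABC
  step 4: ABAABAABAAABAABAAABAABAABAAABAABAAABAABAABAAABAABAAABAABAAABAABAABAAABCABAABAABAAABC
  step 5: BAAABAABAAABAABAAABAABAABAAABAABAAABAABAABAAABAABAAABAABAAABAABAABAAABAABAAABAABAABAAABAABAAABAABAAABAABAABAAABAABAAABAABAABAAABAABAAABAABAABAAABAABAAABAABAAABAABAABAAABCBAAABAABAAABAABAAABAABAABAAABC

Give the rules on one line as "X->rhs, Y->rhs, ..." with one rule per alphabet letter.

  step 4 ⇒ step 5: ABAABAABAAABAABAAABAABAABAAABAABAAABAABAABAAABAABAAABAABAAABAABAABAAABCABAABAABAAABC ⇒ BAA·A·BAA·BAA·A·BAA·BAA·A·BAA·BAA·BAA·A·BAA·BAA·A·BAA·BAA·BAA·A·BAA·BAA·A·BAA·BAA·A·BAA·BAA·BAA·A·BAA·BAA·A·BAA·BAA·BAA·A·BAA·BAA·A·BAA·BAA·A·BAA·BAA·BAA·A·BAA·BAA·A·BAA·BAA·BAA·A·BAA·BAA·A·BAA·BAA·BAA·A·BAA·BAA·A·BAA·BAA·A·BAA·BAA·BAA·A·BC·BAA·A·BAA·BAA·A·BAA·BAA·A·BAA·BAA·BAA·A·BC
    A ↦ BAA
    B ↦ A
    C ↦ BC

A->BAA, B->A, C->BC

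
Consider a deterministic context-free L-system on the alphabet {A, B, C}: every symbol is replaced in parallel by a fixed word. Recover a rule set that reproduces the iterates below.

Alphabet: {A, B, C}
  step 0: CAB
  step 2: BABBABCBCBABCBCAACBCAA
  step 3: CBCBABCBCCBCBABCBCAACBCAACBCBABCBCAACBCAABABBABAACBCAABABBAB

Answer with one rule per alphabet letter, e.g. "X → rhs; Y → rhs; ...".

A->BAB, B->CBC, C->AA

  step 2 ⇒ step 3: BABBABCBCBABCBCAACBCAA ⇒ CBC·BAB·CBC·CBC·BAB·CBC·AA·CBC·AA·CBC·BAB·CBC·AA·CBC·AA·BAB·BAB·AA·CBC·AA·BAB·BAB
    A ↦ BAB
    B ↦ CBC
    C ↦ AA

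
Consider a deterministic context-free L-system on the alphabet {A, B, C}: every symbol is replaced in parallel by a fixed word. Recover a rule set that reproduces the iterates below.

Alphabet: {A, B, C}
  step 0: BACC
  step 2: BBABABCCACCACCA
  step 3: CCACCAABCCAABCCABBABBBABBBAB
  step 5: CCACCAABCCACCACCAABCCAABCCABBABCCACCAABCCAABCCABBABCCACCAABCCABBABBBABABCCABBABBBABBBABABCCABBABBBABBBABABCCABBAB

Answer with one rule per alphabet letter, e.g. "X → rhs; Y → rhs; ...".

  step 2 ⇒ step 3: BBABABCCACCACCA ⇒ CCA·CCA·AB·CCA·AB·CCA·B·B·AB·B·B·AB·B·B·AB
    A ↦ AB
    B ↦ CCA
    C ↦ B

A->AB, B->CCA, C->B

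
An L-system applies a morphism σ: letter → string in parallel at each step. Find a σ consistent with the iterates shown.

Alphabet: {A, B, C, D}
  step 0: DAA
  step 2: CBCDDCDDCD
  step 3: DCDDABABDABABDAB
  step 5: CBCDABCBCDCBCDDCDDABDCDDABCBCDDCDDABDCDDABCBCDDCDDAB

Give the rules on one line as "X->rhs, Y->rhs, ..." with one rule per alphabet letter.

  step 2 ⇒ step 3: CBCDDCDDCD ⇒ D·CD·D·AB·AB·D·AB·AB·D·AB
    B ↦ CD
    C ↦ D
    D ↦ AB
    A ↦ CB  (constrained at step 0)

A->CB, B->CD, C->D, D->AB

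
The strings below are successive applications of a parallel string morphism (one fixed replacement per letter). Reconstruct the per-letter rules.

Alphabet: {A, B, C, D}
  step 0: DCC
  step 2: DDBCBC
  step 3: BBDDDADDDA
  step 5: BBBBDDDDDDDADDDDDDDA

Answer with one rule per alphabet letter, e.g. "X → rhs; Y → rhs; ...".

  step 2 ⇒ step 3: DDBCBC ⇒ B·B·DD·DA·DD·DA
    B ↦ DD
    C ↦ DA
    D ↦ B
    A ↦ C  (constrained at step 3)

A->C, B->DD, C->DA, D->B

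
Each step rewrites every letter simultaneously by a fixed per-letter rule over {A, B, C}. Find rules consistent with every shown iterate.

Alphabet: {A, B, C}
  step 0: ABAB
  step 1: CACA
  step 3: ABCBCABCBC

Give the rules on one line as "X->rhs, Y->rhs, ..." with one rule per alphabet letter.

A->C, B->A, C->BC

  step 0 ⇒ step 1: ABAB ⇒ C·A·C·A
    A ↦ C
    B ↦ A
    C ↦ BC  (constrained at step 1)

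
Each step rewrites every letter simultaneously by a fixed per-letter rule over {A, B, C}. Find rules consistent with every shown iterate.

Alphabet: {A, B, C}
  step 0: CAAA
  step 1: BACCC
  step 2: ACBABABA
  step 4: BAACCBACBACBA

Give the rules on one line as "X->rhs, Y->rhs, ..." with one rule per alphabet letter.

A->C, B->A, C->BA

  step 1 ⇒ step 2: BACCC ⇒ A·C·BA·BA·BA
    A ↦ C
    B ↦ A
    C ↦ BA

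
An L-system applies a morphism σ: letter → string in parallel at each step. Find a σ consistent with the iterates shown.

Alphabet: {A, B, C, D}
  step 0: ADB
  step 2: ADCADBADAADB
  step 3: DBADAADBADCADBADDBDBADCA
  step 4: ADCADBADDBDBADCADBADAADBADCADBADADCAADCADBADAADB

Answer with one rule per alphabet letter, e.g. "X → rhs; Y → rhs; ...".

  step 3 ⇒ step 4: DBADAADBADCADBADDBDBADCA ⇒ AD·CA·DB·AD·DB·DB·AD·CA·DB·AD·AA·DB·AD·CA·DB·AD·AD·CA·AD·CA·DB·AD·AA·DB
    A ↦ DB
    B ↦ CA
    C ↦ AA
    D ↦ AD

A->DB, B->CA, C->AA, D->AD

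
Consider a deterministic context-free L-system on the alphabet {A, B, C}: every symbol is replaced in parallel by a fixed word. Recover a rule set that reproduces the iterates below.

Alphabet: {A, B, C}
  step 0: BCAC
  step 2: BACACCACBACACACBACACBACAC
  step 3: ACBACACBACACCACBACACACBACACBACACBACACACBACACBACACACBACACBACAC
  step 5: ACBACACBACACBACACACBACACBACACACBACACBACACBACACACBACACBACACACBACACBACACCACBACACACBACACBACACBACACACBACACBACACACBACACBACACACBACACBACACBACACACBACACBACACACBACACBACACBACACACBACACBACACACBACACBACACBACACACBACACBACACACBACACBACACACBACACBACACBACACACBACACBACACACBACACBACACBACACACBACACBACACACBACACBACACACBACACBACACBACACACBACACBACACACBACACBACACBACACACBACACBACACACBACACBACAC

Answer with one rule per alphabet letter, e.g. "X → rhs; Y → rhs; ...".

  step 2 ⇒ step 3: BACACCACBACACACBACACBACAC ⇒ AC·BA·CAC·BA·CAC·CAC·BA·CAC·AC·BA·CAC·BA·CAC·BA·CAC·AC·BA·CAC·BA·CAC·AC·BA·CAC·BA·CAC
    A ↦ BA
    B ↦ AC
    C ↦ CAC

A->BA, B->AC, C->CAC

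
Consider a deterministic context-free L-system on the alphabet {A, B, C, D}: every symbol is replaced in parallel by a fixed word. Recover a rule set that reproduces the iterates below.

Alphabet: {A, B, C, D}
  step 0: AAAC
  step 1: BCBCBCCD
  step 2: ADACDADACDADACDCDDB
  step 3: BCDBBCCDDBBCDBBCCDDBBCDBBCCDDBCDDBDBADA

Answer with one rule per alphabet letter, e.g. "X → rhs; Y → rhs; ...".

  step 2 ⇒ step 3: ADACDADACDADACDCDDB ⇒ BC·DB·BC·CD·DB·BC·DB·BC·CD·DB·BC·DB·BC·CD·DB·CD·DB·DB·ADA
    A ↦ BC
    B ↦ ADA
    C ↦ CD
    D ↦ DB

A->BC, B->ADA, C->CD, D->DB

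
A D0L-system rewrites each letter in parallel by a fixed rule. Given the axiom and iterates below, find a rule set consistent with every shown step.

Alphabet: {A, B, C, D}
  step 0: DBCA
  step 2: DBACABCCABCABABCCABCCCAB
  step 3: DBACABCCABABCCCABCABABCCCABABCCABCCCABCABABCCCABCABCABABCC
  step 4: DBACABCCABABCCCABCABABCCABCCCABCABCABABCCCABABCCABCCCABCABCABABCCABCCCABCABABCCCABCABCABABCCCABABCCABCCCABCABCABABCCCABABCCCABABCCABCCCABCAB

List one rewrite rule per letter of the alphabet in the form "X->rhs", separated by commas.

A->ABC, B->C, C->CAB, D->DBA

  step 3 ⇒ step 4: DBACABCCABABCCCABCABABCCCABABCCABCCCABCABABCCCABCABCABABCC ⇒ DBA·C·ABC·CAB·ABC·C·CAB·CAB·ABC·C·ABC·C·CAB·CAB·CAB·ABC·C·CAB·ABC·C·ABC·C·CAB·CAB·CAB·ABC·C·ABC·C·CAB·CAB·ABC·C·CAB·CAB·CAB·ABC·C·CAB·ABC·C·ABC·C·CAB·CAB·CAB·ABC·C·CAB·ABC·C·CAB·ABC·C·ABC·C·CAB·CAB
    A ↦ ABC
    B ↦ C
    C ↦ CAB
    D ↦ DBA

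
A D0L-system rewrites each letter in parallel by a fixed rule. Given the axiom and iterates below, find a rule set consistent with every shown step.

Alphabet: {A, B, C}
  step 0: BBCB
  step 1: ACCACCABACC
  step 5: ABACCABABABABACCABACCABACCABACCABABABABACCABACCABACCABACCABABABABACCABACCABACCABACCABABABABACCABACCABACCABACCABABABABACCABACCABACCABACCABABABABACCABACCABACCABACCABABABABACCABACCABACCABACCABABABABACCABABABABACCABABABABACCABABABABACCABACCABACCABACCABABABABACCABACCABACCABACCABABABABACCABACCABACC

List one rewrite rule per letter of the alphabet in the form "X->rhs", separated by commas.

A->AB, B->ACC, C->AB

  step 0 ⇒ step 1: BBCB ⇒ ACC·ACC·AB·ACC
    B ↦ ACC
    C ↦ AB
    A ↦ AB  (constrained at step 1)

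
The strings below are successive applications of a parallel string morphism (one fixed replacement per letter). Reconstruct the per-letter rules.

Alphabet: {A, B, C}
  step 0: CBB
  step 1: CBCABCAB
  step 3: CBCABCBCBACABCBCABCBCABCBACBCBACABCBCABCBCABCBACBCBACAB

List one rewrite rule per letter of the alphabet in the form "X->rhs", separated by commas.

  step 0 ⇒ step 1: CBB ⇒ CB·CAB·CAB
    B ↦ CAB
    C ↦ CB
    A ↦ CBA  (constrained at step 1)

A->CBA, B->CAB, C->CB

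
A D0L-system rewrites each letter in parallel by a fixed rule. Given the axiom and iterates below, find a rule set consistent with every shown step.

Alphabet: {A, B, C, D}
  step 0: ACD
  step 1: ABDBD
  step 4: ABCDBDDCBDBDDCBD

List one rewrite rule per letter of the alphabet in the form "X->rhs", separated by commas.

A->AB, B->C, C->D, D->BD

  step 0 ⇒ step 1: ACD ⇒ AB·D·BD
    A ↦ AB
    C ↦ D
    D ↦ BD
    B ↦ C  (constrained at step 1)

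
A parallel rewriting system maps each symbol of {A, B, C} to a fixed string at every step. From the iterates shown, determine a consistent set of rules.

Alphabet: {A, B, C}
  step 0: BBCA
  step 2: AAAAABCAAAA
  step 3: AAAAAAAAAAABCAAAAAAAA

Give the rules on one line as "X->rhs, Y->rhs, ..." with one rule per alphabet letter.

A->AA, B->A, C->BC

  step 2 ⇒ step 3: AAAAABCAAAA ⇒ AA·AA·AA·AA·AA·A·BC·AA·AA·AA·AA
    A ↦ AA
    B ↦ A
    C ↦ BC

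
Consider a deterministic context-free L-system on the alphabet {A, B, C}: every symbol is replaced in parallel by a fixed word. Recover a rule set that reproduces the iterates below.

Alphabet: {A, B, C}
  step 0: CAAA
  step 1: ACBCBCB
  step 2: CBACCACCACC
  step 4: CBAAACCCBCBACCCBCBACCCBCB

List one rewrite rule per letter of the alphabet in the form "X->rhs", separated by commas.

A->CB, B->CC, C->A

  step 1 ⇒ step 2: ACBCBCB ⇒ CB·A·CC·A·CC·A·CC
    A ↦ CB
    B ↦ CC
    C ↦ A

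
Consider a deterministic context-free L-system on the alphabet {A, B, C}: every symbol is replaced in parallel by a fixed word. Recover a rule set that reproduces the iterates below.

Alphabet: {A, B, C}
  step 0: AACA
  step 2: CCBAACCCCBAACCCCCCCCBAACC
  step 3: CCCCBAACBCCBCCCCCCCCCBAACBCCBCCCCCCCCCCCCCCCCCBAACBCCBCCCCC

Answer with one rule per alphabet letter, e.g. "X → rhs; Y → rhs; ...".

  step 2 ⇒ step 3: CCBAACCCCBAACCCCCCCCBAACC ⇒ CC·CC·BAA·CBC·CBC·CC·CC·CC·CC·BAA·CBC·CBC·CC·CC·CC·CC·CC·CC·CC·CC·BAA·CBC·CBC·CC·CC
    A ↦ CBC
    B ↦ BAA
    C ↦ CC

A->CBC, B->BAA, C->CC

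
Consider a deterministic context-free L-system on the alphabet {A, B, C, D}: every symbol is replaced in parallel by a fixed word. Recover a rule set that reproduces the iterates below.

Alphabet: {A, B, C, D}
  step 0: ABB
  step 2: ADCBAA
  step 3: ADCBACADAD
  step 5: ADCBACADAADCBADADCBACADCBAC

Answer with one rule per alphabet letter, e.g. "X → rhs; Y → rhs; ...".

  step 2 ⇒ step 3: ADCBAA ⇒ AD·CB·A·C·AD·AD
    A ↦ AD
    B ↦ C
    C ↦ A
    D ↦ CB

A->AD, B->C, C->A, D->CB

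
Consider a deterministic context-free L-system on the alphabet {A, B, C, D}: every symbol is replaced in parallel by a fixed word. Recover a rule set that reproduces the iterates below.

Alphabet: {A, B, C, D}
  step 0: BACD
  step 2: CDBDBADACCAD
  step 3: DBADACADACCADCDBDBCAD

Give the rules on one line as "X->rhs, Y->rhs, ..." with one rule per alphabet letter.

A->C, B->AC, C->DB, D->AD

  step 2 ⇒ step 3: CDBDBADACCAD ⇒ DB·AD·AC·AD·AC·C·AD·C·DB·DB·C·AD
    A ↦ C
    B ↦ AC
    C ↦ DB
    D ↦ AD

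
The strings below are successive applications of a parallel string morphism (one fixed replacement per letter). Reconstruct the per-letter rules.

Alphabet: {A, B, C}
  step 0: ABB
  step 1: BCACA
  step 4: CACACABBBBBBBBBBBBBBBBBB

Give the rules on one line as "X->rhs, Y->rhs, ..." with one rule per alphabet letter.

A->B, B->CA, C->BB

  step 0 ⇒ step 1: ABB ⇒ B·CA·CA
    A ↦ B
    B ↦ CA
    C ↦ BB  (constrained at step 1)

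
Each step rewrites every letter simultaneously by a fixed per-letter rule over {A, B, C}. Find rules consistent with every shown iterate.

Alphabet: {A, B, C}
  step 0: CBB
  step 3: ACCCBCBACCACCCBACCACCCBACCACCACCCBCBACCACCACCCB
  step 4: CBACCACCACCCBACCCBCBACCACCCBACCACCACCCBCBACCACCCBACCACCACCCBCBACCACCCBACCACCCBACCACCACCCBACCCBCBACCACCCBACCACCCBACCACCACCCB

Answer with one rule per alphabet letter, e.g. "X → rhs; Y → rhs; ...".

  step 3 ⇒ step 4: ACCCBCBACCACCCBACCACCCBACCACCACCCBCBACCACCACCCB ⇒ CB·ACC·ACC·ACC·CB·ACC·CB·CB·ACC·ACC·CB·ACC·ACC·ACC·CB·CB·ACC·ACC·CB·ACC·ACC·ACC·CB·CB·ACC·ACC·CB·ACC·ACC·CB·ACC·ACC·ACC·CB·ACC·CB·CB·ACC·ACC·CB·ACC·ACC·CB·ACC·ACC·ACC·CB
    A ↦ CB
    B ↦ CB
    C ↦ ACC

A->CB, B->CB, C->ACC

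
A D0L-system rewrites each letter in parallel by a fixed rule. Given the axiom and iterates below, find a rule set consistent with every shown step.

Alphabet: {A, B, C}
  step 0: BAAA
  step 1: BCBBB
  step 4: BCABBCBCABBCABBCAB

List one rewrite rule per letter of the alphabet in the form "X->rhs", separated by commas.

  step 0 ⇒ step 1: BAAA ⇒ BC·B·B·B
    A ↦ B
    B ↦ BC
    C ↦ A  (constrained at step 1)

A->B, B->BC, C->A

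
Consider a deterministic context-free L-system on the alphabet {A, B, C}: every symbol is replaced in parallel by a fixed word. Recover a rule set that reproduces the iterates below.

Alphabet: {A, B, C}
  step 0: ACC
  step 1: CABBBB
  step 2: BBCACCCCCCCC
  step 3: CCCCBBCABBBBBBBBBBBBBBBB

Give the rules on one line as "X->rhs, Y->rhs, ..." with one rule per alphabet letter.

A->CA, B->CC, C->BB

  step 2 ⇒ step 3: BBCACCCCCCCC ⇒ CC·CC·BB·CA·BB·BB·BB·BB·BB·BB·BB·BB
    A ↦ CA
    B ↦ CC
    C ↦ BB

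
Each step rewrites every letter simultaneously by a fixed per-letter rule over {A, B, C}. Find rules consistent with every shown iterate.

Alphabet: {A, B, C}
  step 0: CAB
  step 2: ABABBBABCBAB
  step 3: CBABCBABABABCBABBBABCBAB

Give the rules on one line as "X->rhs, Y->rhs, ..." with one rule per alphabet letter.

A->CB, B->AB, C->BB

  step 2 ⇒ step 3: ABABBBABCBAB ⇒ CB·AB·CB·AB·AB·AB·CB·AB·BB·AB·CB·AB
    A ↦ CB
    B ↦ AB
    C ↦ BB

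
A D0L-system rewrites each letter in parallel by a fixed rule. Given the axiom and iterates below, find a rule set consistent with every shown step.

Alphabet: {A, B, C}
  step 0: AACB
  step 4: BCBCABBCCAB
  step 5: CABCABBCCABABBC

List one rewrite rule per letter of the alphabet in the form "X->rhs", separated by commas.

  step 4 ⇒ step 5: BCBCABBCCAB ⇒ C·AB·C·AB·B·C·C·AB·AB·B·C
    A ↦ B
    B ↦ C
    C ↦ AB

A->B, B->C, C->AB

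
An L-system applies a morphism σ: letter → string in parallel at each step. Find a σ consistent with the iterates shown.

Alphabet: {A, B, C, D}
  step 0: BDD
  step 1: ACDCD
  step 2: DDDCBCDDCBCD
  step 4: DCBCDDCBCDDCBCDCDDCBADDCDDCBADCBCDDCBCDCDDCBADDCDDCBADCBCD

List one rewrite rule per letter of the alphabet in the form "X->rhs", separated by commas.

A->DD, B->A, C->DCB, D->CD

  step 1 ⇒ step 2: ACDCD ⇒ DD·DCB·CD·DCB·CD
    A ↦ DD
    C ↦ DCB
    D ↦ CD
  step 0 ⇒ step 1: BDD ⇒ A·CD·CD
    B ↦ A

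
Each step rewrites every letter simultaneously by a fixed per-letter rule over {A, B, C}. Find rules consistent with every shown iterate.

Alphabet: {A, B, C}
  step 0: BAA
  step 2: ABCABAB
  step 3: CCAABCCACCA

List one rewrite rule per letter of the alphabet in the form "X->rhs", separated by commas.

A->C, B->CA, C->AB

  step 2 ⇒ step 3: ABCABAB ⇒ C·CA·AB·C·CA·C·CA
    A ↦ C
    B ↦ CA
    C ↦ AB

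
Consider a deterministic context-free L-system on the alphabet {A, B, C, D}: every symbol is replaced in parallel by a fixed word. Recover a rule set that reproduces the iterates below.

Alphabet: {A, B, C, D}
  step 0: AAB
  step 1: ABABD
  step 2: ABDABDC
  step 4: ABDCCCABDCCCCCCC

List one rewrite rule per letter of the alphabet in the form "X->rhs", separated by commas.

A->AB, B->D, C->CC, D->C

  step 1 ⇒ step 2: ABABD ⇒ AB·D·AB·D·C
    A ↦ AB
    B ↦ D
    D ↦ C
    C ↦ CC  (constrained at step 2)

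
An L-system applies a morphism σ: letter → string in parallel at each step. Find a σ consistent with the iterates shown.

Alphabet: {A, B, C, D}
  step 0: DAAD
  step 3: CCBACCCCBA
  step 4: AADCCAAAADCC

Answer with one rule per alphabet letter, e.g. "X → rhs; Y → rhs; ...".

A->C, B->DC, C->A, D->CB

  step 3 ⇒ step 4: CCBACCCCBA ⇒ A·A·DC·C·A·A·A·A·DC·C
    A ↦ C
    B ↦ DC
    C ↦ A
    D ↦ CB  (constrained at step 0)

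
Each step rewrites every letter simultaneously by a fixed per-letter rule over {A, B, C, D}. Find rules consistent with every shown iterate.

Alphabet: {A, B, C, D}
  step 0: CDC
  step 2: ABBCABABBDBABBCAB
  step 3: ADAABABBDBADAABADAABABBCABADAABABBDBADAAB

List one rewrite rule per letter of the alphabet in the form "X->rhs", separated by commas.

  step 2 ⇒ step 3: ABBCABABBDBABBCAB ⇒ ADA·AB·AB·BDB·ADA·AB·ADA·AB·AB·BC·AB·ADA·AB·AB·BDB·ADA·AB
    A ↦ ADA
    B ↦ AB
    C ↦ BDB
    D ↦ BC

A->ADA, B->AB, C->BDB, D->BC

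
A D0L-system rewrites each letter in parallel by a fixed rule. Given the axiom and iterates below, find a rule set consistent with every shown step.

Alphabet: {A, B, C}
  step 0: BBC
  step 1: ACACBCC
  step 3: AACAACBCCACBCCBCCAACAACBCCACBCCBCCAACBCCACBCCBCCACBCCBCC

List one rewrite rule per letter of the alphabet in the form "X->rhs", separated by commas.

A->AAC, B->AC, C->BCC

  step 0 ⇒ step 1: BBC ⇒ AC·AC·BCC
    B ↦ AC
    C ↦ BCC
    A ↦ AAC  (constrained at step 1)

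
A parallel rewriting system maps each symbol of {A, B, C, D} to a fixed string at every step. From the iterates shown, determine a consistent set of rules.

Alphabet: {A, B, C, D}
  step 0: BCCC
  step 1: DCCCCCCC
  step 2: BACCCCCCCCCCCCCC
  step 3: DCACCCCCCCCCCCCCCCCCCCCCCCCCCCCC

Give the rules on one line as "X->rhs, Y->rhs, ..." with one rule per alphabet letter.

  step 2 ⇒ step 3: BACCCCCCCCCCCCCC ⇒ DC·AC·CC·CC·CC·CC·CC·CC·CC·CC·CC·CC·CC·CC·CC·CC
    A ↦ AC
    B ↦ DC
    C ↦ CC
  step 1 ⇒ step 2: DCCCCCCC ⇒ BA·CC·CC·CC·CC·CC·CC·CC
    D ↦ BA

A->AC, B->DC, C->CC, D->BA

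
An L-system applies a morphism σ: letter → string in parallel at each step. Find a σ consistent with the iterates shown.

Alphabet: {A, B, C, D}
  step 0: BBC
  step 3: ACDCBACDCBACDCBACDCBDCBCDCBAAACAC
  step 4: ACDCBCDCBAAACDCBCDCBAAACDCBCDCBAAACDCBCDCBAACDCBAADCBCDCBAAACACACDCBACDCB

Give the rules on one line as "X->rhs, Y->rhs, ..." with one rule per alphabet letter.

  step 3 ⇒ step 4: ACDCBACDCBACDCBACDCBDCBCDCBAAACAC ⇒ AC·DCB·C·DCB·AA·AC·DCB·C·DCB·AA·AC·DCB·C·DCB·AA·AC·DCB·C·DCB·AA·C·DCB·AA·DCB·C·DCB·AA·AC·AC·AC·DCB·AC·DCB
    A ↦ AC
    B ↦ AA
    C ↦ DCB
    D ↦ C

A->AC, B->AA, C->DCB, D->C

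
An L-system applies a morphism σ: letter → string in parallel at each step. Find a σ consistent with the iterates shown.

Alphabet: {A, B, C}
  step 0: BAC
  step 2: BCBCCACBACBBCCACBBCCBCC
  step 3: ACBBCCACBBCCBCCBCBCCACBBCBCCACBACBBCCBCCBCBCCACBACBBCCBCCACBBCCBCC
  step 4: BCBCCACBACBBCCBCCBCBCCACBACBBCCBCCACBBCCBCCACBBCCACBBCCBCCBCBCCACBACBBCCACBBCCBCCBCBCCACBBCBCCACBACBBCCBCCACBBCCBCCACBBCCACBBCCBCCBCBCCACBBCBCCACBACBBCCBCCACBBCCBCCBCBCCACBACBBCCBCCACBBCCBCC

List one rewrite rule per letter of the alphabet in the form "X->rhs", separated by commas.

  step 3 ⇒ step 4: ACBBCCACBBCCBCCBCBCCACBBCBCCACBACBBCCBCCBCBCCACBACBBCCBCCACBBCCBCC ⇒ BC·BCC·ACB·ACB·BCC·BCC·BC·BCC·ACB·ACB·BCC·BCC·ACB·BCC·BCC·ACB·BCC·ACB·BCC·BCC·BC·BCC·ACB·ACB·BCC·ACB·BCC·BCC·BC·BCC·ACB·BC·BCC·ACB·ACB·BCC·BCC·ACB·BCC·BCC·ACB·BCC·ACB·BCC·BCC·BC·BCC·ACB·BC·BCC·ACB·ACB·BCC·BCC·ACB·BCC·BCC·BC·BCC·ACB·ACB·BCC·BCC·ACB·BCC·BCC
    A ↦ BC
    B ↦ ACB
    C ↦ BCC

A->BC, B->ACB, C->BCC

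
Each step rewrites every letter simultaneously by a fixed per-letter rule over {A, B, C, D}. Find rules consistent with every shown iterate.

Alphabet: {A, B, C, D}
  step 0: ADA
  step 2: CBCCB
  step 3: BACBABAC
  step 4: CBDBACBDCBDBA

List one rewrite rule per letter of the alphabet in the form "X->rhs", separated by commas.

  step 3 ⇒ step 4: BACBABAC ⇒ C·BD·BA·C·BD·C·BD·BA
    A ↦ BD
    B ↦ C
    C ↦ BA
    D ↦ B  (constrained at step 0)

A->BD, B->C, C->BA, D->B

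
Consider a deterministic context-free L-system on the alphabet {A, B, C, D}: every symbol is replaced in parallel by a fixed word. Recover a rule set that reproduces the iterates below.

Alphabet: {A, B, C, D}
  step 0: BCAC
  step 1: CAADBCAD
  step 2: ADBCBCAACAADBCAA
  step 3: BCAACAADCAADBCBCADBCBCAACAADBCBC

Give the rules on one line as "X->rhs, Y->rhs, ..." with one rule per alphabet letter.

  step 2 ⇒ step 3: ADBCBCAACAADBCAA ⇒ BC·AA·CA·AD·CA·AD·BC·BC·AD·BC·BC·AA·CA·AD·BC·BC
    A ↦ BC
    B ↦ CA
    C ↦ AD
    D ↦ AA

A->BC, B->CA, C->AD, D->AA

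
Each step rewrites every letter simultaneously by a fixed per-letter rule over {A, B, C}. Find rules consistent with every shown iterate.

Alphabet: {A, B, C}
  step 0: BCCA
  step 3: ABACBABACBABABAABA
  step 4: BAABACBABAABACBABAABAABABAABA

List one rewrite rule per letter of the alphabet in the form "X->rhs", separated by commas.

  step 3 ⇒ step 4: ABACBABACBABABAABA ⇒ BA·A·BA·CB·A·BA·A·BA·CB·A·BA·A·BA·A·BA·BA·A·BA
    A ↦ BA
    B ↦ A
    C ↦ CB

A->BA, B->A, C->CB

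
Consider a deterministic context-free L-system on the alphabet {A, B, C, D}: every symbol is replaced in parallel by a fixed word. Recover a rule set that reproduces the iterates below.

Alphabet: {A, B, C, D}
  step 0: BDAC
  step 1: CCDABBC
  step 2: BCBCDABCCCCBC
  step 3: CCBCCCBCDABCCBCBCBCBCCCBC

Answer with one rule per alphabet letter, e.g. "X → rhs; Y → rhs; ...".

A->B, B->CC, C->BC, D->DA

  step 2 ⇒ step 3: BCBCDABCCCCBC ⇒ CC·BC·CC·BC·DA·B·CC·BC·BC·BC·BC·CC·BC
    A ↦ B
    B ↦ CC
    C ↦ BC
    D ↦ DA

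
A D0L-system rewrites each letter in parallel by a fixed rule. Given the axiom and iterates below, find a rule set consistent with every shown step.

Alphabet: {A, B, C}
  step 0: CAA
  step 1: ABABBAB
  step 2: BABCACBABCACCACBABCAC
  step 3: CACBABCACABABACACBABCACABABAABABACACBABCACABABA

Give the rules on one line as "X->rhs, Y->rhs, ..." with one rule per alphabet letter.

A->BAB, B->CAC, C->A

  step 2 ⇒ step 3: BABCACBABCACCACBABCAC ⇒ CAC·BAB·CAC·A·BAB·A·CAC·BAB·CAC·A·BAB·A·A·BAB·A·CAC·BAB·CAC·A·BAB·A
    A ↦ BAB
    B ↦ CAC
    C ↦ A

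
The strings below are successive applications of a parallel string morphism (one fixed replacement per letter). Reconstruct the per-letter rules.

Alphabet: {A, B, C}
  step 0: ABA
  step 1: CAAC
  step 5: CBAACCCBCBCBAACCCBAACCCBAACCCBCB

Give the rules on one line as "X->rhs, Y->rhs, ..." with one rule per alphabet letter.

  step 0 ⇒ step 1: ABA ⇒ C·AA·C
    A ↦ C
    B ↦ AA
    C ↦ CB  (constrained at step 1)

A->C, B->AA, C->CB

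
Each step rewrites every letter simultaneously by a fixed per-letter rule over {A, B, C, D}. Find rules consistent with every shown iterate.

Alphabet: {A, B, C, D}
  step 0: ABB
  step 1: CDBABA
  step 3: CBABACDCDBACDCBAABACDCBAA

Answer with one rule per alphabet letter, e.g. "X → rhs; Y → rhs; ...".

A->CD, B->BA, C->CBA, D->A

  step 0 ⇒ step 1: ABB ⇒ CD·BA·BA
    A ↦ CD
    B ↦ BA
    C ↦ CBA  (constrained at step 1)
    D ↦ A  (constrained at step 1)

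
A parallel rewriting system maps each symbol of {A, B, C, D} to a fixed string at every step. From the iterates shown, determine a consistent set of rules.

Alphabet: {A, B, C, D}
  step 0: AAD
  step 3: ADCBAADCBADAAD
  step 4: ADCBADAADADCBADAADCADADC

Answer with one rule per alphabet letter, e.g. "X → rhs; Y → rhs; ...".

  step 3 ⇒ step 4: ADCBAADCBADAAD ⇒ AD·C·BA·DA·AD·AD·C·BA·DA·AD·C·AD·AD·C
    A ↦ AD
    B ↦ DA
    C ↦ BA
    D ↦ C

A->AD, B->DA, C->BA, D->C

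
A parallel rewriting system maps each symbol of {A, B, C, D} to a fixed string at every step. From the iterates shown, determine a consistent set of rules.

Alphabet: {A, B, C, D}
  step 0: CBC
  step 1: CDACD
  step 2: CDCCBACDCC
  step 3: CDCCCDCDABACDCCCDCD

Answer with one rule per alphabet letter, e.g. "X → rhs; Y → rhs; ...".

A->BA, B->A, C->CD, D->CC

  step 2 ⇒ step 3: CDCCBACDCC ⇒ CD·CC·CD·CD·A·BA·CD·CC·CD·CD
    A ↦ BA
    B ↦ A
    C ↦ CD
    D ↦ CC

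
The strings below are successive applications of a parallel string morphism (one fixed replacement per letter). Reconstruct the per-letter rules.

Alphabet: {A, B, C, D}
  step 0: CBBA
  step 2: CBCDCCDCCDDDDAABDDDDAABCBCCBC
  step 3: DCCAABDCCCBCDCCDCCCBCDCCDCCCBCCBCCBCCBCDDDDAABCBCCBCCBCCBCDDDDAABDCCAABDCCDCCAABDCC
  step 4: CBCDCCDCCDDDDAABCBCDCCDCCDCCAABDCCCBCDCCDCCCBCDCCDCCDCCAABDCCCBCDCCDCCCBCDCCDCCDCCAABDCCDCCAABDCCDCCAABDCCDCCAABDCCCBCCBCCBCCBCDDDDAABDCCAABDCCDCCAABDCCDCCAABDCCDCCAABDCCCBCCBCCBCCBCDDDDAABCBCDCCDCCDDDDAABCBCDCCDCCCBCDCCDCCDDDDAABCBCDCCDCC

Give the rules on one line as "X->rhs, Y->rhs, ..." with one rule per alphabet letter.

A->DD, B->AAB, C->DCC, D->CBC

  step 3 ⇒ step 4: DCCAABDCCCBCDCCDCCCBCDCCDCCCBCCBCCBCCBCDDDDAABCBCCBCCBCCBCDDDDAABDCCAABDCCDCCAABDCC ⇒ CBC·DCC·DCC·DD·DD·AAB·CBC·DCC·DCC·DCC·AAB·DCC·CBC·DCC·DCC·CBC·DCC·DCC·DCC·AAB·DCC·CBC·DCC·DCC·CBC·DCC·DCC·DCC·AAB·DCC·DCC·AAB·DCC·DCC·AAB·DCC·DCC·AAB·DCC·CBC·CBC·CBC·CBC·DD·DD·AAB·DCC·AAB·DCC·DCC·AAB·DCC·DCC·AAB·DCC·DCC·AAB·DCC·CBC·CBC·CBC·CBC·DD·DD·AAB·CBC·DCC·DCC·DD·DD·AAB·CBC·DCC·DCC·CBC·DCC·DCC·DD·DD·AAB·CBC·DCC·DCC
    A ↦ DD
    B ↦ AAB
    C ↦ DCC
    D ↦ CBC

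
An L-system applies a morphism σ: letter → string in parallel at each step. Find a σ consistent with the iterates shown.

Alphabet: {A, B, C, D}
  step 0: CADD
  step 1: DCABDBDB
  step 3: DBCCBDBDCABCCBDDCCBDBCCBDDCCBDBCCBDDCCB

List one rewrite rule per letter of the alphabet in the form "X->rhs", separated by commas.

A->CAB, B->CCB, C->D, D->DB

  step 0 ⇒ step 1: CADD ⇒ D·CAB·DB·DB
    A ↦ CAB
    C ↦ D
    D ↦ DB
    B ↦ CCB  (constrained at step 1)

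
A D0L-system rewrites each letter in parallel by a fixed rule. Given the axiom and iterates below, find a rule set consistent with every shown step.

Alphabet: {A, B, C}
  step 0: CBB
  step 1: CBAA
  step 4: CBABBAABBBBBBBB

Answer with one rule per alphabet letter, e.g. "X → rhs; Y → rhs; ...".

  step 0 ⇒ step 1: CBB ⇒ CB·A·A
    B ↦ A
    C ↦ CB
    A ↦ BB  (constrained at step 1)

A->BB, B->A, C->CB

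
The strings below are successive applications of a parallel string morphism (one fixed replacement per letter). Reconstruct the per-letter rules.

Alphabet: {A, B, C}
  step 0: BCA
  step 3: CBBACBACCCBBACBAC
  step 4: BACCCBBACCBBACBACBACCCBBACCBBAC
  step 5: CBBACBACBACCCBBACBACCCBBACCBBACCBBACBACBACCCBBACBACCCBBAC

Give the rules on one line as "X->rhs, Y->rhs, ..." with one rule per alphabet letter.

A->B, B->C, C->BAC

  step 4 ⇒ step 5: BACCCBBACCBBACBACBACCCBBACCBBAC ⇒ C·B·BAC·BAC·BAC·C·C·B·BAC·BAC·C·C·B·BAC·C·B·BAC·C·B·BAC·BAC·BAC·C·C·B·BAC·BAC·C·C·B·BAC
    A ↦ B
    B ↦ C
    C ↦ BAC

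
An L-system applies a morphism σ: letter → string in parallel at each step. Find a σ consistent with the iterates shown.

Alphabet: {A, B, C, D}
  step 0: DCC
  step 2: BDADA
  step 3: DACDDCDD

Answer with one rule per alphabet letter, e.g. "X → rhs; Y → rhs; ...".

A->DD, B->DA, C->B, D->C

  step 2 ⇒ step 3: BDADA ⇒ DA·C·DD·C·DD
    A ↦ DD
    B ↦ DA
    D ↦ C
    C ↦ B  (constrained at step 0)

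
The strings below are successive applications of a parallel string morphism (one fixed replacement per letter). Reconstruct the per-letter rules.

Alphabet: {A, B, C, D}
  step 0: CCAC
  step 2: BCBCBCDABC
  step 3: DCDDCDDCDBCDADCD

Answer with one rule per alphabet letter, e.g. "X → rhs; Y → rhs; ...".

  step 2 ⇒ step 3: BCBCBCDABC ⇒ DC·D·DC·D·DC·D·BC·DA·DC·D
    A ↦ DA
    B ↦ DC
    C ↦ D
    D ↦ BC

A->DA, B->DC, C->D, D->BC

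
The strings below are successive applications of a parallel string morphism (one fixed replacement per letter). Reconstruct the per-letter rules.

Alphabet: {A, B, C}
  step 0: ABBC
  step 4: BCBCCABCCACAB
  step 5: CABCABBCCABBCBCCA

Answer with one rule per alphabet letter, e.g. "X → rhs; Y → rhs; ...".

A->C, B->CA, C->B

  step 4 ⇒ step 5: BCBCCABCCACAB ⇒ CA·B·CA·B·B·C·CA·B·B·C·B·C·CA
    A ↦ C
    B ↦ CA
    C ↦ B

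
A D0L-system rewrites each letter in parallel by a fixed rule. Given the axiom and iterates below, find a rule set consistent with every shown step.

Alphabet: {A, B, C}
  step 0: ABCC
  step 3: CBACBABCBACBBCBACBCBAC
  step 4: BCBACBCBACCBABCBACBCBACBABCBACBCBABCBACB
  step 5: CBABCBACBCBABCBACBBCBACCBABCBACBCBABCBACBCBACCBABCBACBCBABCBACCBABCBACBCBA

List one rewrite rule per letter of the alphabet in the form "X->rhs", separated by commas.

A->C, B->CBA, C->B

  step 4 ⇒ step 5: BCBACBCBACCBABCBACBCBACBABCBACBCBABCBACB ⇒ CBA·B·CBA·C·B·CBA·B·CBA·C·B·B·CBA·C·CBA·B·CBA·C·B·CBA·B·CBA·C·B·CBA·C·CBA·B·CBA·C·B·CBA·B·CBA·C·CBA·B·CBA·C·B·CBA
    A ↦ C
    B ↦ CBA
    C ↦ B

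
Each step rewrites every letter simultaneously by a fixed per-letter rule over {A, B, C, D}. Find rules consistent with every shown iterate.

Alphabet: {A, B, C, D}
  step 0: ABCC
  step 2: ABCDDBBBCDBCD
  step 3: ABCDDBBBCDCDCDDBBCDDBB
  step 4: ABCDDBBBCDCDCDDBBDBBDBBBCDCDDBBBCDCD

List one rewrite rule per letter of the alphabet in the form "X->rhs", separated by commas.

  step 3 ⇒ step 4: ABCDDBBBCDCDCDDBBCDDBB ⇒ AB·CD·DB·B·B·CD·CD·CD·DB·B·DB·B·DB·B·B·CD·CD·DB·B·B·CD·CD
    A ↦ AB
    B ↦ CD
    C ↦ DB
    D ↦ B

A->AB, B->CD, C->DB, D->B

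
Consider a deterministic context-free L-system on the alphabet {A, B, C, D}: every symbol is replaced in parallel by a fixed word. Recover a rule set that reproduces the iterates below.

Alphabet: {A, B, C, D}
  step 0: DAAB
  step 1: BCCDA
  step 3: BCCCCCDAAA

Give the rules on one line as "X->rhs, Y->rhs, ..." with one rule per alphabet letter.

  step 0 ⇒ step 1: DAAB ⇒ B·C·C·DA
    A ↦ C
    B ↦ DA
    D ↦ B
    C ↦ AA  (constrained at step 1)

A->C, B->DA, C->AA, D->B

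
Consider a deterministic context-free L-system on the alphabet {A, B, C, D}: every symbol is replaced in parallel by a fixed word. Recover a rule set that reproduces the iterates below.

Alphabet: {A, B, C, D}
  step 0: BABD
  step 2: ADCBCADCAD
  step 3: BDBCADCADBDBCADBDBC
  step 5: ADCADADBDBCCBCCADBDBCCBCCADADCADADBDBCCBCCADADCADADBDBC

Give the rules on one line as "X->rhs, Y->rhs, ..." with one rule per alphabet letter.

  step 2 ⇒ step 3: ADCBCADCAD ⇒ BD·BC·AD·C·AD·BD·BC·AD·BD·BC
    A ↦ BD
    B ↦ C
    C ↦ AD
    D ↦ BC

A->BD, B->C, C->AD, D->BC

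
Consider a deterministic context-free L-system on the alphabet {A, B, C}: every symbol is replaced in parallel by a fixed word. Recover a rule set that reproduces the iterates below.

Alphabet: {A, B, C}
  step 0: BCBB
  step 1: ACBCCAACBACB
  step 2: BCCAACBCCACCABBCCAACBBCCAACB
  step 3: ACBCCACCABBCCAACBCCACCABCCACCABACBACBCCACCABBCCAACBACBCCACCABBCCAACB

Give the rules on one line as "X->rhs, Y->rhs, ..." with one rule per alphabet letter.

  step 2 ⇒ step 3: BCCAACBCCACCABBCCAACBBCCAACB ⇒ ACB·CCA·CCA·B·B·CCA·ACB·CCA·CCA·B·CCA·CCA·B·ACB·ACB·CCA·CCA·B·B·CCA·ACB·ACB·CCA·CCA·B·B·CCA·ACB
    A ↦ B
    B ↦ ACB
    C ↦ CCA

A->B, B->ACB, C->CCA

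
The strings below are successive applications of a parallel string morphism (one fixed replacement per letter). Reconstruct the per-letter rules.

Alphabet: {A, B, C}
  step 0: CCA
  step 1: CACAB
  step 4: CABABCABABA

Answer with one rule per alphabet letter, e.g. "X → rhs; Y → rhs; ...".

A->B, B->A, C->CA

  step 0 ⇒ step 1: CCA ⇒ CA·CA·B
    A ↦ B
    C ↦ CA
    B ↦ A  (constrained at step 1)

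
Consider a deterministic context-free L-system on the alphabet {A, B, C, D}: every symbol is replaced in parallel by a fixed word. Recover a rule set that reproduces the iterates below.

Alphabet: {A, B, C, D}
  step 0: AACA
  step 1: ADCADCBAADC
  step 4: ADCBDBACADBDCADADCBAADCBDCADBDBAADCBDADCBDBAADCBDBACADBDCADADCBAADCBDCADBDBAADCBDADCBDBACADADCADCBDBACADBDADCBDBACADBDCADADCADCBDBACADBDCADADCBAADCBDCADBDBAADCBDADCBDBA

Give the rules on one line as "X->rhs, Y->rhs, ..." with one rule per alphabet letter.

  step 0 ⇒ step 1: AACA ⇒ ADC·ADC·BA·ADC
    A ↦ ADC
    C ↦ BA
    B ↦ CAD  (constrained at step 1)
    D ↦ BD  (constrained at step 1)

A->ADC, B->CAD, C->BA, D->BD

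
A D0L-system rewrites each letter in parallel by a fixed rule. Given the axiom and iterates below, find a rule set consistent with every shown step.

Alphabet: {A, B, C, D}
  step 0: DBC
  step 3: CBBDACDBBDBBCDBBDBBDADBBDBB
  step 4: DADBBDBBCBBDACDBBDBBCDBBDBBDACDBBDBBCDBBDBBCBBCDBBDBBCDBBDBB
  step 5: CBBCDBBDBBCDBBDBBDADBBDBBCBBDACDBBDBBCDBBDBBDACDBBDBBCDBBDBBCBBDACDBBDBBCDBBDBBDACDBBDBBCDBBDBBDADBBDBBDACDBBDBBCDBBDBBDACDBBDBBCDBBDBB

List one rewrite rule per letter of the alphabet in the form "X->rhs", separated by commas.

A->BB, B->DBB, C->DA, D->C

  step 4 ⇒ step 5: DADBBDBBCBBDACDBBDBBCDBBDBBDACDBBDBBCDBBDBBCBBCDBBDBBCDBBDBB ⇒ C·BB·C·DBB·DBB·C·DBB·DBB·DA·DBB·DBB·C·BB·DA·C·DBB·DBB·C·DBB·DBB·DA·C·DBB·DBB·C·DBB·DBB·C·BB·DA·C·DBB·DBB·C·DBB·DBB·DA·C·DBB·DBB·C·DBB·DBB·DA·DBB·DBB·DA·C·DBB·DBB·C·DBB·DBB·DA·C·DBB·DBB·C·DBB·DBB
    A ↦ BB
    B ↦ DBB
    C ↦ DA
    D ↦ C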